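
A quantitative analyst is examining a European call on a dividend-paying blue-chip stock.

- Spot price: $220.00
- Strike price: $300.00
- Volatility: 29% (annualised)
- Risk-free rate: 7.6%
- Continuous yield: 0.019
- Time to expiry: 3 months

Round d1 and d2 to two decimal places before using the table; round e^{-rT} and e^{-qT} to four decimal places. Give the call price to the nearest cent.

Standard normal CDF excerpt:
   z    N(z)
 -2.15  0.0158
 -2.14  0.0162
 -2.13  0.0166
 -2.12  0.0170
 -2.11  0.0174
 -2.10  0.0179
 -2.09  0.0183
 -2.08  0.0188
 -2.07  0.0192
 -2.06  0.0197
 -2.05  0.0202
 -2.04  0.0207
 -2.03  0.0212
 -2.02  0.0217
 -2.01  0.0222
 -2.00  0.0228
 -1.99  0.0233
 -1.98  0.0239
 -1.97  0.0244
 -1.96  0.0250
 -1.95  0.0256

$0.22

σ√T = 0.29·√0.25 = 0.1450
ln(S/K) + (r − q + σ²/2)T = ln(220/300) + (0.076 − 0.019 + 0.29²/2)·0.25 = -0.3102 + 0.0248 = -0.2854
d₁ = -0.2854 / 0.1450 = -1.9682 ≈ -1.97
d₂ = d₁ − σ√T = -1.9682 − 0.1450 = -2.1132 ≈ -2.11
exp(−qT) = exp(−0.019·0.25) = 0.9953;  exp(−rT) = exp(−0.076·0.25) = 0.9812
N(d₁) = N(-1.97) = 0.0244;  N(d₂) = N(-2.11) = 0.0174
C = 220·0.9953·0.0244 − 300·0.9812·0.0174 = 5.3428 − 5.1219 = 0.2209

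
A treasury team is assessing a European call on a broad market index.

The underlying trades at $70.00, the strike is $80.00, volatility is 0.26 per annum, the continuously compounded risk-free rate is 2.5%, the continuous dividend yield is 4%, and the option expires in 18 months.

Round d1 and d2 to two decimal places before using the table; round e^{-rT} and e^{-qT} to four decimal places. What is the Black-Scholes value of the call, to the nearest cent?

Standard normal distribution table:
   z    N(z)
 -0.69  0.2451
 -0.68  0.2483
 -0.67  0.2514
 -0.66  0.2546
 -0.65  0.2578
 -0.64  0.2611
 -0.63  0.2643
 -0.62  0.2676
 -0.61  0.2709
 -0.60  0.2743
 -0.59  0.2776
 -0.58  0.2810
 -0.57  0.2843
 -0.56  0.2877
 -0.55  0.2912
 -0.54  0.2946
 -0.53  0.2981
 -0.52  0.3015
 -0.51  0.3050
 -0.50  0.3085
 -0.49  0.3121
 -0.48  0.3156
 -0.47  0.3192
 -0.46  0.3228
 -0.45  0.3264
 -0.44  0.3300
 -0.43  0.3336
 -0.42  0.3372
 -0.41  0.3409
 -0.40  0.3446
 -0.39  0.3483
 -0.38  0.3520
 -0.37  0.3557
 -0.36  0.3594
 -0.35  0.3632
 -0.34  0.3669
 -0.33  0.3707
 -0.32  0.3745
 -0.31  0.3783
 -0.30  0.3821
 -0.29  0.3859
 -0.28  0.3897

$4.57

σ√T = 0.26·√1.5 = 0.3184
d₁ = [ln(70/80) + (0.025 − 0.04 + ½·0.26²)·1.5] / (σ√T) = (-0.1335 + 0.0282) / 0.3184 = -0.3308 → -0.33
d₂ = -0.3308 − 0.3184 = -0.6492 → -0.65
exp(−qT) = exp(−0.04·1.5) = 0.9418;  exp(−rT) = exp(−0.025·1.5) = 0.9632
N(d₁) = N(-0.33) = 0.3707;  N(d₂) = N(-0.65) = 0.2578
C = 70·0.9418·0.3707 − 80·0.9632·0.2578 = 24.4388 − 19.8650 = 4.5737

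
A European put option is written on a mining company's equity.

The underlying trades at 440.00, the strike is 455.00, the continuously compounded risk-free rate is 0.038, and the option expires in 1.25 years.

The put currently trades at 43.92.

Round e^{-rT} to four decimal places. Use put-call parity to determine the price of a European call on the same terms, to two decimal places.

50.03

e^(−rT) = e^(−0.038·1.25) = 0.9536
Put-call parity: C − P = S − K·e^(−rT) = 440 − 455·0.9536 = 440 − 433.8880 = 6.1120
C = P + (C − P) = 43.92 + (6.1120) = 50.0320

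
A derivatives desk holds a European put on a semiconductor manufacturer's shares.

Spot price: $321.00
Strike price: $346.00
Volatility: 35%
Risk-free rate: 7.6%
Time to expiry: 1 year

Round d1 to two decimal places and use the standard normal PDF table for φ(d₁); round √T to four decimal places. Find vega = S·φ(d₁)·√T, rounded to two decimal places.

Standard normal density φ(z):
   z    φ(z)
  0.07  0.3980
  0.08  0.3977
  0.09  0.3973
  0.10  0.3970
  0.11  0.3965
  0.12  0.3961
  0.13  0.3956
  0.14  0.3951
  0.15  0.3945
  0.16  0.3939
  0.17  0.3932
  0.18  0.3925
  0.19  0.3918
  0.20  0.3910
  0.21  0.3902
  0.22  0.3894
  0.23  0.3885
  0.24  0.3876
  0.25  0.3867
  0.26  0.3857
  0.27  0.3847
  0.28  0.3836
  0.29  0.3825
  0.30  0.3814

125.99

σ√T = 0.35 × 1.0000 = 0.3500
d₁ = [ln(321/346) + (0.076 + ½·0.35²)·1] / (σ√T) = (-0.0750 + 0.1372) / 0.3500 = 0.1779 → 0.18
√T = √1 = 1.0000
φ(d₁) = φ(0.18) = 0.3925
vega = S·φ(d₁)·√T = 321·0.3925·1.0000 = 125.9925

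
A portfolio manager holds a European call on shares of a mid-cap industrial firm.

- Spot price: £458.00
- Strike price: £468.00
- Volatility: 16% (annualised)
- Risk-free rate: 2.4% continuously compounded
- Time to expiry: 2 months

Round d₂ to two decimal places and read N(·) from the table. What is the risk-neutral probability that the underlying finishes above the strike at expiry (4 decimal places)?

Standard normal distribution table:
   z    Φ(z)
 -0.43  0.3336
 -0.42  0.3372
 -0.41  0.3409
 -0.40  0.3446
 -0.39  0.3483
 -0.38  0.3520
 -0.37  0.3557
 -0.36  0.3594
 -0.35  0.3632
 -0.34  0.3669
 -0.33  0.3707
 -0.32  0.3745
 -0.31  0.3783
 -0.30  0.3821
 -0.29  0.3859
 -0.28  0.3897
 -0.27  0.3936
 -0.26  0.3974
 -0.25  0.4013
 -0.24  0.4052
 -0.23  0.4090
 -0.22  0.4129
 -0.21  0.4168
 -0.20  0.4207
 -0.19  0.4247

0.3821

σ√T = 0.16 × 0.4082 = 0.0653
d₁ = [ln(458/468) + (0.024 + ½·0.16²)·0.1667] / (σ√T) = (-0.0216 + 0.0061) / 0.0653 = -0.2368 which rounds to -0.24
d₂ = -0.2368 − 0.0653 = -0.3021 which rounds to -0.30
Pr(exercise) under Q = N(d₂) = 0.3821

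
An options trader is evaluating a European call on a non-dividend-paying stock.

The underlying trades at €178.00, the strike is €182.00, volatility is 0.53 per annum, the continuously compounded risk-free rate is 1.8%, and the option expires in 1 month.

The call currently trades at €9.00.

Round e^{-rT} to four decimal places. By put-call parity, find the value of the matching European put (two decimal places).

exp(−rT) = exp(−0.018·0.08333) = 0.9985
Put-call parity: C − P = S − K·e^(−rT) = 178 − 182·0.9985 = 178 − 181.7270 = -3.7270
P = C − (C − P) = 9.00 − (-3.7270) = 12.7270

€12.73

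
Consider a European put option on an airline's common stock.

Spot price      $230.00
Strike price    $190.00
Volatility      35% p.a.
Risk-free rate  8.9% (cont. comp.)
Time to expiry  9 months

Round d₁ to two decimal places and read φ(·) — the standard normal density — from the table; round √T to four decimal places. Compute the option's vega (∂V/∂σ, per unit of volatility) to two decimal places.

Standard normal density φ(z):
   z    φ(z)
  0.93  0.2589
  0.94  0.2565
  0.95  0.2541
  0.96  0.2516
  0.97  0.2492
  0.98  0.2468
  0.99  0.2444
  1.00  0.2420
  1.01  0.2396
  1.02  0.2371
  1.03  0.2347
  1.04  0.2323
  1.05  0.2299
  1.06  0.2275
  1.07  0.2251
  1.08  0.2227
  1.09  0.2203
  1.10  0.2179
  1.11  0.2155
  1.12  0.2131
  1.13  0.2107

48.20

T = 0.75;  σ√T = 0.3031
d₁ = [ln(230/190) + (0.089 + ½·0.35²)·0.75] / (σ√T) = (0.1911 + 0.1127) / 0.3031 = 1.0021 → 1.00
√T = √0.75 = 0.8660
φ(d₁) = φ(1.00) = 0.2420
vega = S·φ(d₁)·√T = 230·0.2420·0.8660 = 48.2016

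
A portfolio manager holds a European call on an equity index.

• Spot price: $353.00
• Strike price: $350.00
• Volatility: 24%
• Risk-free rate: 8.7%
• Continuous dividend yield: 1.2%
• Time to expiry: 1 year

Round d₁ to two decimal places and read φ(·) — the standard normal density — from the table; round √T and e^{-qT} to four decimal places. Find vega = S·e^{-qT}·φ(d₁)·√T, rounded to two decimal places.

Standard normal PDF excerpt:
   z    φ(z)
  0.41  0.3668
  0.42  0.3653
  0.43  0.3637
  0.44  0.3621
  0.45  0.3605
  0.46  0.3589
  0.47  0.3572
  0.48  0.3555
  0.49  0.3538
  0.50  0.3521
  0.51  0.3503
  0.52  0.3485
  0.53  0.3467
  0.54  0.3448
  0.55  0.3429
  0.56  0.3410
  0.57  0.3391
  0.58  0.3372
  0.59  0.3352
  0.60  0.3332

σ√T = 0.24 × 1.0000 = 0.2400
d₁ = [ln(353/350) + (0.087 − 0.012 + 0.24²/2)·1] / 0.2400 = [0.0085 + 0.1038] / 0.2400 = 0.4681 which rounds to 0.47
√T = √1 = 1.0000
φ(d₁) = φ(0.47) = 0.3572
exp(−qT) = exp(−0.012·1) = 0.9881
vega = S·exp(−qT)·φ(d₁)·√T = 353·0.9881·0.3572·1.0000 = 124.5911

124.59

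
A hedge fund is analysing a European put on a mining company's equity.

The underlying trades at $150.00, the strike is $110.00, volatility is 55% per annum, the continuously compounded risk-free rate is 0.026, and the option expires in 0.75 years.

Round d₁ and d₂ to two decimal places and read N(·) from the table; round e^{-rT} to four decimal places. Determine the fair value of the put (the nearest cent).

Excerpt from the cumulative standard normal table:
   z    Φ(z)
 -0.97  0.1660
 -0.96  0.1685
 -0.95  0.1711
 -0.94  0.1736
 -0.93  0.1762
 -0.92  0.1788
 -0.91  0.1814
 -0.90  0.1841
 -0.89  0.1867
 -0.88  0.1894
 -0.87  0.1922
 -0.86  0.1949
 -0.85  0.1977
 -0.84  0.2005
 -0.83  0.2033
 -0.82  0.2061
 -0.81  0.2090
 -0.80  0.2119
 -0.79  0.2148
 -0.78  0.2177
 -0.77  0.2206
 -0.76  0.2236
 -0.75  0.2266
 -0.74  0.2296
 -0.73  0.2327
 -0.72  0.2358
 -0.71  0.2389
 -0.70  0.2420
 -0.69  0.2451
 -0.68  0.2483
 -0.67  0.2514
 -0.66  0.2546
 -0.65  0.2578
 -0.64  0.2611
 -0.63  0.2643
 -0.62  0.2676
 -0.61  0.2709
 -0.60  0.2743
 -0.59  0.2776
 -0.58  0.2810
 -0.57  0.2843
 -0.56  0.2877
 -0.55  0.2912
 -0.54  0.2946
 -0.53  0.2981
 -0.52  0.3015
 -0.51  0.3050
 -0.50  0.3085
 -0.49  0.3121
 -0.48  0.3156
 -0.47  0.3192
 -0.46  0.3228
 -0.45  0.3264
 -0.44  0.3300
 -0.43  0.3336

$8.78

T = 0.75;  σ√T = 0.4763
ln(S/K) + (r + σ²/2)T = ln(150/110) + (0.026 + 0.55²/2)·0.75 = 0.3102 + 0.1329 = 0.4431
d₁ = 0.4431 / 0.4763 = 0.9303 → 0.93
d₂ = d₁ − σ√T = 0.9303 − 0.4763 = 0.4539 → 0.45
exp(−rT) = exp(−0.026·0.75) = 0.9807
N(−d₂) = N(-0.45) = 0.3264;  N(−d₁) = N(-0.93) = 0.1762
P = 110·0.9807·0.3264 − 150·0.1762 = 35.2111 − 26.4300 = 8.7811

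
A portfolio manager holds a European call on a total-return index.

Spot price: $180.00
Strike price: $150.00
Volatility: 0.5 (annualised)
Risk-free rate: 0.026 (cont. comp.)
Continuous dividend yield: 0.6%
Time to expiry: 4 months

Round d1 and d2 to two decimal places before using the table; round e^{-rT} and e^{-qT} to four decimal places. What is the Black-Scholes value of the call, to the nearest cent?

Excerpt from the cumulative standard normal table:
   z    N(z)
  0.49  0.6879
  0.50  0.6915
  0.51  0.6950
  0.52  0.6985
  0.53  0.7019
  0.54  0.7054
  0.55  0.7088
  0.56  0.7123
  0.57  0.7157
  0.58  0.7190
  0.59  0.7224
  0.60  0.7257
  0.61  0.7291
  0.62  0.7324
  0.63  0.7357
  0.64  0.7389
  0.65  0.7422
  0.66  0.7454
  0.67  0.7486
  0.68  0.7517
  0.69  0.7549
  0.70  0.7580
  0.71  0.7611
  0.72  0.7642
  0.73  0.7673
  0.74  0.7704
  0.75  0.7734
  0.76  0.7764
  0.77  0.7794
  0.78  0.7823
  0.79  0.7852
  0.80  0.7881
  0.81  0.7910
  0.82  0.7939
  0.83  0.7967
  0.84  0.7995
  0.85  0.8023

$38.22

T = 0.3333;  σ√T = 0.2887
ln(S/K) + (r − q + σ²/2)T = ln(180/150) + (0.026 − 0.006 + 0.5²/2)·0.3333 = 0.1823 + 0.0483 = 0.2307
d₁ = 0.2307 / 0.2887 = 0.7990 ≈ 0.80
d₂ = d₁ − σ√T = 0.7990 − 0.2887 = 0.5103 ≈ 0.51
e^(−qT) = e^(−0.006·0.3333) = 0.9980;  e^(−rT) = e^(−0.026·0.3333) = 0.9914
C = 180·0.9980·N(0.80) − 150·0.9914·N(0.51) = 180·0.9980·0.7881 − 150·0.9914·0.6950 = 141.5743 − 103.3534 = 38.2208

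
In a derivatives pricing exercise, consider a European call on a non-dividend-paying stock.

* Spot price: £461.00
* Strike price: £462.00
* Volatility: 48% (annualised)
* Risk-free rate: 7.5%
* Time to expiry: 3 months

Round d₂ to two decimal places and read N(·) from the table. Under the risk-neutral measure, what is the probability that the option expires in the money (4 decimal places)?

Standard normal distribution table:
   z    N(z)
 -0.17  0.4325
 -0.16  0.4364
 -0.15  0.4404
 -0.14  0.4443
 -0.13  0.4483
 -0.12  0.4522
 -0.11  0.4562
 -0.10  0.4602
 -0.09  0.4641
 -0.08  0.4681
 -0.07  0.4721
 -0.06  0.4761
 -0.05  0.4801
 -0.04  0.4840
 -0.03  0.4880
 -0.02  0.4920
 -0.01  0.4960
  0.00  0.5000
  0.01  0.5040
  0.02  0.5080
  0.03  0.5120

σ√T = 0.48 × 0.5000 = 0.2400
d₁ = [ln(461/462) + (0.075 + 0.48²/2)·0.25] / 0.2400 = [-0.0022 + 0.0475] / 0.2400 = 0.1891 → 0.19
d₂ = d₁ − σ√T = 0.1891 − 0.2400 = -0.0509 → -0.05
Risk-neutral Pr[S_T > K] = N(d₂) = N(-0.05) = 0.4801

0.4801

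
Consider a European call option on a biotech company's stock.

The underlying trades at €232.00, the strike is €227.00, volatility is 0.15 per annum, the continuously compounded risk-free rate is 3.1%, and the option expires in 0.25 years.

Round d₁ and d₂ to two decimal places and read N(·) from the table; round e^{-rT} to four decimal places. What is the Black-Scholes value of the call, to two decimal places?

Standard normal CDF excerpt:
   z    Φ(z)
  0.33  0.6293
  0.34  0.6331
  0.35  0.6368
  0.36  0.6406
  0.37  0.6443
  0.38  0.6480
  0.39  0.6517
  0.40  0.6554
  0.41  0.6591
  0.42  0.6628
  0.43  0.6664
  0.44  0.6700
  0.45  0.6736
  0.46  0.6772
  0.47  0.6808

T = 0.25;  σ√T = 0.0750
d₁ = [ln(232/227) + (0.031 + 0.15²/2)·0.25] / 0.0750 = [0.0218 + 0.0106] / 0.0750 = 0.4313 which rounds to 0.43
d₂ = d₁ − σ√T = 0.4313 − 0.0750 = 0.3563 which rounds to 0.36
exp(−rT) = exp(−0.031·0.25) = 0.9923
N(d₁) = N(0.43) = 0.6664;  N(d₂) = N(0.36) = 0.6406
C = 232·0.6664 − 227·0.9923·0.6406 = 154.6048 − 144.2965 = 10.3083

€10.31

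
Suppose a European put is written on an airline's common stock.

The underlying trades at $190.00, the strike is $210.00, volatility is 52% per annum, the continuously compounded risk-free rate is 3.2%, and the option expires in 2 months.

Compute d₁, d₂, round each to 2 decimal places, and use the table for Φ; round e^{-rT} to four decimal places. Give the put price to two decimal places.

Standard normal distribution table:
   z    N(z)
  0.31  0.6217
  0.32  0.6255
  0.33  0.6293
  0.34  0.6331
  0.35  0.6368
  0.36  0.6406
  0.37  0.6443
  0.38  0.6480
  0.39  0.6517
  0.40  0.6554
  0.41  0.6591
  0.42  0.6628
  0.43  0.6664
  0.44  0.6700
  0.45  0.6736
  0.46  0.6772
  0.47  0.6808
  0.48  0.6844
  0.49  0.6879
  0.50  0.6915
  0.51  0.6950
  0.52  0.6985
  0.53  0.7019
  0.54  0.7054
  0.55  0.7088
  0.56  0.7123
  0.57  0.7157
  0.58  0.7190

$27.77

T = 0.1667;  σ√T = 0.2123
ln(S/K) + (r + σ²/2)T = ln(190/210) + (0.032 + 0.52²/2)·0.1667 = -0.1001 + 0.0279 = -0.0722
d₁ = -0.0722 / 0.2123 = -0.3402 → -0.34
d₂ = d₁ − σ√T = -0.3402 − 0.2123 = -0.5525 → -0.55
exp(−rT) = exp(−0.032·0.1667) = 0.9947
N(−d₂) = N(0.55) = 0.7088;  N(−d₁) = N(0.34) = 0.6331
P = 210·0.9947·0.7088 − 190·0.6331 = 148.0591 − 120.2890 = 27.7701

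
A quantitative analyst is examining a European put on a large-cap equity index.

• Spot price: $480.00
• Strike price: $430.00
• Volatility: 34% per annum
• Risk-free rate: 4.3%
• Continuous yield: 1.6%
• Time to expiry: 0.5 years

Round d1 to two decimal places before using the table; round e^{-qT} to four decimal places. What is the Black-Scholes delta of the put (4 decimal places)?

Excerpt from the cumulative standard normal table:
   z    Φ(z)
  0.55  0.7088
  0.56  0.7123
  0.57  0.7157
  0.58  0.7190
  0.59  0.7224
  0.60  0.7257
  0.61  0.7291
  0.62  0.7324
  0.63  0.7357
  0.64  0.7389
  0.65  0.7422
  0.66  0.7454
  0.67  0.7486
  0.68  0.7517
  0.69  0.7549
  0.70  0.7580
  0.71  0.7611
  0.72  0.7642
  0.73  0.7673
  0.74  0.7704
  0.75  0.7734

-0.2622

T = 0.5;  σ√T = 0.2404
d₁ = [ln(480/430) + (0.043 − 0.016 + 0.34²/2)·0.5] / 0.2404 = [0.1100 + 0.0424] / 0.2404 = 0.6339 ≈ 0.63
N(d₁) = N(0.63) = 0.7357
Δ_put = exp(−qT)·(N(d₁) − 1) = 0.9920·(0.7357 − 1) = -0.2622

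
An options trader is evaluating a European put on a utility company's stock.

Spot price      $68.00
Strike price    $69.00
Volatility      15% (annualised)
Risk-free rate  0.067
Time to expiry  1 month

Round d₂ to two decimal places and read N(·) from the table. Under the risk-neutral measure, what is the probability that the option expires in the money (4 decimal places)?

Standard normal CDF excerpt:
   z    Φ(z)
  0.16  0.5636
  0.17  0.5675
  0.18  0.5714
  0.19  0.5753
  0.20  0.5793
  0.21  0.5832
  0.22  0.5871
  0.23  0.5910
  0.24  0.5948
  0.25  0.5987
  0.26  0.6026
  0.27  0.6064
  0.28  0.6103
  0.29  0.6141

σ√T = 0.15 × 0.2887 = 0.0433
d₁ = [ln(68/69) + (0.067 + 0.15²/2)·0.08333] / 0.0433 = [-0.0146 + 0.0065] / 0.0433 = -0.1866 which rounds to -0.19
d₂ = d₁ − σ√T = -0.1866 − 0.0433 = -0.2299 which rounds to -0.23
Risk-neutral Pr[S_T < K] = N(−d₂) = N(0.23) = 0.5910

0.5910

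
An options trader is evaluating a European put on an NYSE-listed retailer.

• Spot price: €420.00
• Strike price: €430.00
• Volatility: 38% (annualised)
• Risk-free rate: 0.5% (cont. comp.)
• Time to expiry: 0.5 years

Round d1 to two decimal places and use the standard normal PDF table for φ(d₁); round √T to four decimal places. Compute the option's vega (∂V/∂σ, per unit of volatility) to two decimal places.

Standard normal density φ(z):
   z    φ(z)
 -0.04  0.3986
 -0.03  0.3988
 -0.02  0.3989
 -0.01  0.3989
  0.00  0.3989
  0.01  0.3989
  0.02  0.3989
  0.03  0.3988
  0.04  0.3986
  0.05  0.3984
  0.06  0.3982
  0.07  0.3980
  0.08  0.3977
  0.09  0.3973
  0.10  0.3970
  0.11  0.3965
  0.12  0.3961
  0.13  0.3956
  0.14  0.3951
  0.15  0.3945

118.26

T = 0.5;  σ√T = 0.2687
ln(S/K) + (r + σ²/2)T = ln(420/430) + (0.005 + 0.38²/2)·0.5 = -0.0235 + 0.0386 = 0.0151
d₁ = 0.0151 / 0.2687 = 0.0561 ⇒ 0.06
√T = √0.5 = 0.7071
φ(d₁) = φ(0.06) = 0.3982
vega = S·φ(d₁)·√T = 420·0.3982·0.7071 = 118.2582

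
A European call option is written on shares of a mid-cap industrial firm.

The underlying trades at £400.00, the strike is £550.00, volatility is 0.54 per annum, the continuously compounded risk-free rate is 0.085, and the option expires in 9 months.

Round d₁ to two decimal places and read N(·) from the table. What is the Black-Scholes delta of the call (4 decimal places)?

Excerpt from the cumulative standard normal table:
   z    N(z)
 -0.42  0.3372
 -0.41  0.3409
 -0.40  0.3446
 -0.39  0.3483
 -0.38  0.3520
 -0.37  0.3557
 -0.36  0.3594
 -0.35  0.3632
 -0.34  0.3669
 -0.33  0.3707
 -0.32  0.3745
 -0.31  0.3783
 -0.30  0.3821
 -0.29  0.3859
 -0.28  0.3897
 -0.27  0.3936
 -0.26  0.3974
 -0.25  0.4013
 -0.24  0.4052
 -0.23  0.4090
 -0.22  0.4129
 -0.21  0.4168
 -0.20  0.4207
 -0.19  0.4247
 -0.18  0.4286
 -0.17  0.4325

σ√T = 0.54 × 0.8660 = 0.4677
ln(S/K) + (r + σ²/2)T = ln(400/550) + (0.085 + 0.54²/2)·0.75 = -0.3185 + 0.1731 = -0.1454
d₁ = -0.1454 / 0.4677 = -0.3108 which rounds to -0.31
N(d₁) = N(-0.31) = 0.3783
Δ_call = N(d₁) = 0.3783

0.3783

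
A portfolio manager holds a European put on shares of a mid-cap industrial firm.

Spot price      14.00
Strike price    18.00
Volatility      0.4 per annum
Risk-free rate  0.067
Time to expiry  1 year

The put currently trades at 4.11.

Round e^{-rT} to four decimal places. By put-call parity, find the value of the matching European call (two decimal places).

1.28

e^(−rT) = e^(−0.067·1) = 0.9352
Put-call parity: C − P = S − K·e^(−rT) = 14 − 18·0.9352 = 14 − 16.8336 = -2.8336
C = P + (C − P) = 4.11 + (-2.8336) = 1.2764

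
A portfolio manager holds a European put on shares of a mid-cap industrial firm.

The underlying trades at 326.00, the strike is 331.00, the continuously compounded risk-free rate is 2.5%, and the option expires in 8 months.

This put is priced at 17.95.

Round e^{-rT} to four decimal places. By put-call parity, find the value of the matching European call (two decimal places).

18.41

exp(−rT) = exp(−0.025·0.6667) = 0.9835
Put-call parity: C − P = S − K·e^(−rT) = 326 − 331·0.9835 = 326 − 325.5385 = 0.4615
C = P + (C − P) = 17.95 + (0.4615) = 18.4115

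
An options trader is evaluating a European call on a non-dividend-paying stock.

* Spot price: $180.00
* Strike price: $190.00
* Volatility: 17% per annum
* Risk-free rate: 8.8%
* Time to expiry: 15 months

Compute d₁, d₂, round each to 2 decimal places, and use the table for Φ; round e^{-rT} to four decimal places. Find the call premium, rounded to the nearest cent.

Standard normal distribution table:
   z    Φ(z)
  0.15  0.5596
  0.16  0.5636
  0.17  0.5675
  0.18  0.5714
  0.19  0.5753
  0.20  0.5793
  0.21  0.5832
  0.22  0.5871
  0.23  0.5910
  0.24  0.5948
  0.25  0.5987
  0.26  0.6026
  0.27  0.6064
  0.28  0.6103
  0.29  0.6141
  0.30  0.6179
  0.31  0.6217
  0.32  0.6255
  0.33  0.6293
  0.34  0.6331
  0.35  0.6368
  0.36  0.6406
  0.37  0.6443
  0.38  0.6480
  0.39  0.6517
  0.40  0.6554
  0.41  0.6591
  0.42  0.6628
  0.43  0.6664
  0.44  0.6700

σ√T = 0.17 × 1.1180 = 0.1901
d₁ = [ln(180/190) + (0.088 + 0.17²/2)·1.25] / 0.1901 = [-0.0541 + 0.1281] / 0.1901 = 0.3893 ≈ 0.39
d₂ = d₁ − σ√T = 0.3893 − 0.1901 = 0.1992 ≈ 0.20
e^(−rT) = e^(−0.088·1.25) = 0.8958
N(d₁) = N(0.39) = 0.6517;  N(d₂) = N(0.20) = 0.5793
C = 180·0.6517 − 190·0.8958·0.5793 = 117.3060 − 98.5980 = 18.7080

$18.71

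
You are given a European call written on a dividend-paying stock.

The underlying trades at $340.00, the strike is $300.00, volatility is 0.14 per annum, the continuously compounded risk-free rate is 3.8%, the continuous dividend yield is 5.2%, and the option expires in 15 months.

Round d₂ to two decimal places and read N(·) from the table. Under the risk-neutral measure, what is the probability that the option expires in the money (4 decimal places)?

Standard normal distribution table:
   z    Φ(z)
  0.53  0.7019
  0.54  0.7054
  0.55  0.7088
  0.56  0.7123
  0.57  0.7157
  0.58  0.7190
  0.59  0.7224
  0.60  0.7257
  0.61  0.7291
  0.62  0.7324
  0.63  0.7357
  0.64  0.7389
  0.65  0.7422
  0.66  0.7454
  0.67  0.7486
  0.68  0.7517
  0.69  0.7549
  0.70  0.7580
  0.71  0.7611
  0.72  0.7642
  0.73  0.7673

σ√T = 0.14 × 1.1180 = 0.1565
d₁ = [ln(340/300) + (0.038 − 0.052 + ½·0.14²)·1.25] / (σ√T) = (0.1252 − 0.0052) / 0.1565 = 0.7661 → 0.77
d₂ = 0.7661 − 0.1565 = 0.6096 → 0.61
Pr(exercise) under Q = N(d₂) = 0.7291

0.7291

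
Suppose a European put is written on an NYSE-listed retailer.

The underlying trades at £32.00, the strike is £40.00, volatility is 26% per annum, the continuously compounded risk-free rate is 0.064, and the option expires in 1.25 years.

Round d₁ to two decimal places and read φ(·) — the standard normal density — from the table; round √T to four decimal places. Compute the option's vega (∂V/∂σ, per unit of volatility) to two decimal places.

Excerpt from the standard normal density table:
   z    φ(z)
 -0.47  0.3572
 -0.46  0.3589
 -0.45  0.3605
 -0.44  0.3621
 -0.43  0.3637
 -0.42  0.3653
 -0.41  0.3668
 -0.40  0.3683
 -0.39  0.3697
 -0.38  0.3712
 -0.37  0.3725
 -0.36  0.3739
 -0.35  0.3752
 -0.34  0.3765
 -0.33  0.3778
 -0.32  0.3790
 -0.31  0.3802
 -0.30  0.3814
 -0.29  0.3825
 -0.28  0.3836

σ√T = 0.26·√1.25 = 0.2907
ln(S/K) + (r + σ²/2)T = ln(32/40) + (0.064 + 0.26²/2)·1.25 = -0.2231 + 0.1222 = -0.1009
d₁ = -0.1009 / 0.2907 = -0.3471 ⇒ -0.35
√T = √1.25 = 1.1180
φ(d₁) = φ(-0.35) = 0.3752
vega = S·φ(d₁)·√T = 32·0.3752·1.1180 = 13.4232

13.42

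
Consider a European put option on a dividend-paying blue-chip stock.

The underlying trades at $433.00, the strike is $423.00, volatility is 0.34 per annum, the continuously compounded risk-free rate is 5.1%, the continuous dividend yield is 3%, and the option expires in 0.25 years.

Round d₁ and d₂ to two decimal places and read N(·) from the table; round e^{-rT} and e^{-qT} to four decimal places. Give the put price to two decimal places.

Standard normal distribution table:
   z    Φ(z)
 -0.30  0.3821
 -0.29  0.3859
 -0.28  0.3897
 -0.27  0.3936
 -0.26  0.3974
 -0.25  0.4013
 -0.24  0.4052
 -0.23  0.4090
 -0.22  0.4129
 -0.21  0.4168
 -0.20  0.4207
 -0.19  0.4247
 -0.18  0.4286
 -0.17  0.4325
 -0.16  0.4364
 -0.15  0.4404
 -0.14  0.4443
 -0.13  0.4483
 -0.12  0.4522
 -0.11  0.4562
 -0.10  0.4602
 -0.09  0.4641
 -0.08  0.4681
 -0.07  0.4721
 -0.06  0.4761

$23.03

σ√T = 0.34·√0.25 = 0.1700
d₁ = [ln(433/423) + (0.051 − 0.03 + 0.34²/2)·0.25] / 0.1700 = [0.0234 + 0.0197] / 0.1700 = 0.2533 ⇒ 0.25
d₂ = d₁ − σ√T = 0.2533 − 0.1700 = 0.0833 ⇒ 0.08
e^(−qT) = e^(−0.03·0.25) = 0.9925;  e^(−rT) = e^(−0.051·0.25) = 0.9873
P = 423·0.9873·N(-0.08) − 433·0.9925·N(-0.25) = 423·0.9873·0.4681 − 433·0.9925·0.4013 = 195.4916 − 172.4597 = 23.0319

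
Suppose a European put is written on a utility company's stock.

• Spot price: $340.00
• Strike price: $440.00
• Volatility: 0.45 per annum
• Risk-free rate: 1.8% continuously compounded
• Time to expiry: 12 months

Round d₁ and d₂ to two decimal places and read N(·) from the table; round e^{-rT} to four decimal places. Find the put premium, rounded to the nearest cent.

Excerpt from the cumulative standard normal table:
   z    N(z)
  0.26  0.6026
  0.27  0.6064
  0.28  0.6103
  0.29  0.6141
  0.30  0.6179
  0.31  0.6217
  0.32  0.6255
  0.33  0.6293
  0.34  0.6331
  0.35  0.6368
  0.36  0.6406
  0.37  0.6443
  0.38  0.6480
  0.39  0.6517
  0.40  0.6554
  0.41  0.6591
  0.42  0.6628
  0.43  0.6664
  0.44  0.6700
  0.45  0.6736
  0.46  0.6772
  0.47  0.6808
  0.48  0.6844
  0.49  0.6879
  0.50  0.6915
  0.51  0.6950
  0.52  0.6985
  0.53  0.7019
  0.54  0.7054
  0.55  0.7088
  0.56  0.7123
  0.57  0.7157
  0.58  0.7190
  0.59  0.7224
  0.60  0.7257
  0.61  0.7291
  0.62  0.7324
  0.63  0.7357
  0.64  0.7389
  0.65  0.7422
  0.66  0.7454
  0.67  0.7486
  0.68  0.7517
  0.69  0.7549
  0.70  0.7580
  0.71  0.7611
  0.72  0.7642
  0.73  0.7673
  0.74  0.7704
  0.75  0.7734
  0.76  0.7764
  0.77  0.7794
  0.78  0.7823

$124.16

σ√T = 0.45 × 1.0000 = 0.4500
d₁ = [ln(340/440) + (0.018 + 0.45²/2)·1] / 0.4500 = [-0.2578 + 0.1193] / 0.4500 = -0.3080 ⇒ -0.31
d₂ = d₁ − σ√T = -0.3080 − 0.4500 = -0.7580 ⇒ -0.76
exp(−rT) = exp(−0.018·1) = 0.9822
N(−d₂) = N(0.76) = 0.7764;  N(−d₁) = N(0.31) = 0.6217
P = 440·0.9822·0.7764 − 340·0.6217 = 335.5352 − 211.3780 = 124.1572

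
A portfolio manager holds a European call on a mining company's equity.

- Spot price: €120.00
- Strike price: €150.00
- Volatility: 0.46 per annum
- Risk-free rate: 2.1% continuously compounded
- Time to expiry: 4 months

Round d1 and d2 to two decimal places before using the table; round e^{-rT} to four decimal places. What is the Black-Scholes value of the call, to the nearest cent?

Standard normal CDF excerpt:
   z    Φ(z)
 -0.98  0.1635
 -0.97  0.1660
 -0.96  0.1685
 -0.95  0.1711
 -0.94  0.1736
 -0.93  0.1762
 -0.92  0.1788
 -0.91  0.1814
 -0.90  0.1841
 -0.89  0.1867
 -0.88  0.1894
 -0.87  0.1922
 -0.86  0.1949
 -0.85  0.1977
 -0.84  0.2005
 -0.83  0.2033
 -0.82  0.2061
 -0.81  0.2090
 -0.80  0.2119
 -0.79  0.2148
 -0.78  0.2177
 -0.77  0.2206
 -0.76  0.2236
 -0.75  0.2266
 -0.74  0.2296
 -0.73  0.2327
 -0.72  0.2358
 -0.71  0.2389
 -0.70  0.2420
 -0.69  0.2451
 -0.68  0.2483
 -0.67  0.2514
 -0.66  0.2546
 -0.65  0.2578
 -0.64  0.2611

€4.31

σ√T = 0.46 × 0.5774 = 0.2656
ln(S/K) + (r + σ²/2)T = ln(120/150) + (0.021 + 0.46²/2)·0.3333 = -0.2231 + 0.0423 = -0.1809
d₁ = -0.1809 / 0.2656 = -0.6811 ≈ -0.68
d₂ = d₁ − σ√T = -0.6811 − 0.2656 = -0.9466 ≈ -0.95
e^(−rT) = e^(−0.021·0.3333) = 0.9930
N(d₁) = N(-0.68) = 0.2483;  N(d₂) = N(-0.95) = 0.1711
C = 120·0.2483 − 150·0.9930·0.1711 = 29.7960 − 25.4853 = 4.3107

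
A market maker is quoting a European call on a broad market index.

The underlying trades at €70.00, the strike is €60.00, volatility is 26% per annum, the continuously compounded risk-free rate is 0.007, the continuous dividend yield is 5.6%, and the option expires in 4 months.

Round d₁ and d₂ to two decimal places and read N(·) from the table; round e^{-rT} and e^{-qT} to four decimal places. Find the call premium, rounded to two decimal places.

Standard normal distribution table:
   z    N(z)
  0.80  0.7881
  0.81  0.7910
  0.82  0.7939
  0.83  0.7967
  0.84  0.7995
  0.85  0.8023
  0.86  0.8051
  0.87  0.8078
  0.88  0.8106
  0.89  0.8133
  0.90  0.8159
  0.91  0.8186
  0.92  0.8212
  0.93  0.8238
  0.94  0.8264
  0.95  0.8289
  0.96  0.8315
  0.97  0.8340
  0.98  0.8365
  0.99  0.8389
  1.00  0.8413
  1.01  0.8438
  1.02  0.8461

σ√T = 0.26 × 0.5774 = 0.1501
d₁ = [ln(70/60) + (0.007 − 0.056 + 0.26²/2)·0.3333] / 0.1501 = [0.1542 − 0.0051] / 0.1501 = 0.9932 ≈ 0.99
d₂ = d₁ − σ√T = 0.9932 − 0.1501 = 0.8430 ≈ 0.84
e^(−qT) = e^(−0.056·0.3333) = 0.9815;  e^(−rT) = e^(−0.007·0.3333) = 0.9977
N(d₁) = N(0.99) = 0.8389;  N(d₂) = N(0.84) = 0.7995
C = 70·0.9815·0.8389 − 60·0.9977·0.7995 = 57.6366 − 47.8597 = 9.7770

€9.78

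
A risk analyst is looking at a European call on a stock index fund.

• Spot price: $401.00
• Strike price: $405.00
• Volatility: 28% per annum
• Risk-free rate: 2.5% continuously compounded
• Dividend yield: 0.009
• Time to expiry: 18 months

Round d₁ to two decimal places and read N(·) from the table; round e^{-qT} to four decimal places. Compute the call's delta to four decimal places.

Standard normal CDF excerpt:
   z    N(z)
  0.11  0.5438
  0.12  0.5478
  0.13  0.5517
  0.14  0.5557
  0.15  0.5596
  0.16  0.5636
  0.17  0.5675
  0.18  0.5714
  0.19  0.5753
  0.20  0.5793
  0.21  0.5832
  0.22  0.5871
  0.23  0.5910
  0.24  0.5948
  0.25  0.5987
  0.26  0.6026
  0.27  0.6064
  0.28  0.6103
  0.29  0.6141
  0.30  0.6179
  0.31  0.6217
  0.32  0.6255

0.5754

σ√T = 0.28·√1.5 = 0.3429
d₁ = [ln(401/405) + (0.025 − 0.009 + 0.28²/2)·1.5] / 0.3429 = [-0.0099 + 0.0828] / 0.3429 = 0.2125 which rounds to 0.21
N(d₁) = N(0.21) = 0.5832
Δ_call = e^(−qT)·N(d₁) = 0.9866·0.5832 = 0.5754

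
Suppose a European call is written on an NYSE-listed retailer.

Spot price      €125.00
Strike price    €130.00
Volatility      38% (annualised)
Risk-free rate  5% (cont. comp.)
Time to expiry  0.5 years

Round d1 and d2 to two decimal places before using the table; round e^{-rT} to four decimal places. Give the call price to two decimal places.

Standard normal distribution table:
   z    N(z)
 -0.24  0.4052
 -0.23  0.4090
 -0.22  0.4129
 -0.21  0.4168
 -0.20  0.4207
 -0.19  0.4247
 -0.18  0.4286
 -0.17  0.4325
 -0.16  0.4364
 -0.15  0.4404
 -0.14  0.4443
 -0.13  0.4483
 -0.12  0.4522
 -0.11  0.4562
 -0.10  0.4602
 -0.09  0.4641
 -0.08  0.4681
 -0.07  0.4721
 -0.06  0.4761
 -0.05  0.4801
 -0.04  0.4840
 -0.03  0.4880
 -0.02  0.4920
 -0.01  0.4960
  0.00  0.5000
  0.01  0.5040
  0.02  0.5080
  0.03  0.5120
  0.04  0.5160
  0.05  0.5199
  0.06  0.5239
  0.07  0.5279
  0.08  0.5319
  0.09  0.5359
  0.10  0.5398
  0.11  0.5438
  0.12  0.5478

T = 0.5;  σ√T = 0.2687
d₁ = [ln(125/130) + (0.05 + ½·0.38²)·0.5] / (σ√T) = (-0.0392 + 0.0611) / 0.2687 = 0.0814 which rounds to 0.08
d₂ = 0.0814 − 0.2687 = -0.1873 which rounds to -0.19
e^(−rT) = e^(−0.05·0.5) = 0.9753
N(d₁) = N(0.08) = 0.5319;  N(d₂) = N(-0.19) = 0.4247
C = 125·0.5319 − 130·0.9753·0.4247 = 66.4875 − 53.8473 = 12.6402

€12.64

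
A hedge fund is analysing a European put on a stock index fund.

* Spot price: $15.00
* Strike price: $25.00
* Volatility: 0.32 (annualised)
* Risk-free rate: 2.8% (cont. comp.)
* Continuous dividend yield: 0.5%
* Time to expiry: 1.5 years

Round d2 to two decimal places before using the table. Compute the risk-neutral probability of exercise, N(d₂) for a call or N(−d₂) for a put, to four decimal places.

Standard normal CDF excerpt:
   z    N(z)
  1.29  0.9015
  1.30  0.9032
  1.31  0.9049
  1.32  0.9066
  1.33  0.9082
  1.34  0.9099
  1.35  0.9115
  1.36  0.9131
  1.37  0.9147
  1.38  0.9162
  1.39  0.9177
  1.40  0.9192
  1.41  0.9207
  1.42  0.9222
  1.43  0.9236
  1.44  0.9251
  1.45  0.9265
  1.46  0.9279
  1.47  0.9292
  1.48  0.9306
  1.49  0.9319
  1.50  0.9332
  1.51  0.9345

σ√T = 0.32·√1.5 = 0.3919
d₁ = [ln(15/25) + (0.028 − 0.005 + ½·0.32²)·1.5] / (σ√T) = (-0.5108 + 0.1113) / 0.3919 = -1.0194 → -1.02
d₂ = -1.0194 − 0.3919 = -1.4113 → -1.41
Risk-neutral Pr[S_T < K] = N(−d₂) = N(1.41) = 0.9207

0.9207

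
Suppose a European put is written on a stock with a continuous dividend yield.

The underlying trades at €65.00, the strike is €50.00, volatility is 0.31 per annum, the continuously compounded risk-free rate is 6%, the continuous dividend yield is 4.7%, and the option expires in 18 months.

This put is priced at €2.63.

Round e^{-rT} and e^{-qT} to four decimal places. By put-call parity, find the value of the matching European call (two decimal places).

exp(−qT) = exp(−0.047·1.5) = 0.9319;  exp(−rT) = exp(−0.06·1.5) = 0.9139
Put-call parity: C − P = S·e^(−qT) − K·e^(−rT) = 65·0.9319 − 50·0.9139 = 60.5735 − 45.6950 = 14.8785
C = P + (C − P) = 2.63 + (14.8785) = 17.5085

€17.51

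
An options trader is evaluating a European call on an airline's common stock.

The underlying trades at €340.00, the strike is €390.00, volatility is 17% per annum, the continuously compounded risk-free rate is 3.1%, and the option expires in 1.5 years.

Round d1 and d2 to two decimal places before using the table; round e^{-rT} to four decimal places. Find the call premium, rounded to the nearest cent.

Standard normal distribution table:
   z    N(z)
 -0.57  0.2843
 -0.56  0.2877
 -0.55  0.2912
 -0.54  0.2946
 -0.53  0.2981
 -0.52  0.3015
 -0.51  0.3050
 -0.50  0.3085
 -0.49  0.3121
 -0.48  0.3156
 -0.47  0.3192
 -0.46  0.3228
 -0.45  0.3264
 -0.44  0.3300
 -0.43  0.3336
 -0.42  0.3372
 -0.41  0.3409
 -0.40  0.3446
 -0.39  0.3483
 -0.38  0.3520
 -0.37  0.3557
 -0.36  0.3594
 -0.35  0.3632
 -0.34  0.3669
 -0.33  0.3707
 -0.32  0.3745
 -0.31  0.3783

€16.36

T = 1.5;  σ√T = 0.2082
d₁ = [ln(340/390) + (0.031 + 0.17²/2)·1.5] / 0.2082 = [-0.1372 + 0.0682] / 0.2082 = -0.3315 ⇒ -0.33
d₂ = d₁ − σ√T = -0.3315 − 0.2082 = -0.5397 ⇒ -0.54
exp(−rT) = exp(−0.031·1.5) = 0.9546
C = 340·N(-0.33) − 390·0.9546·N(-0.54) = 340·0.3707 − 390·0.9546·0.2946 = 126.0380 − 109.6778 = 16.3602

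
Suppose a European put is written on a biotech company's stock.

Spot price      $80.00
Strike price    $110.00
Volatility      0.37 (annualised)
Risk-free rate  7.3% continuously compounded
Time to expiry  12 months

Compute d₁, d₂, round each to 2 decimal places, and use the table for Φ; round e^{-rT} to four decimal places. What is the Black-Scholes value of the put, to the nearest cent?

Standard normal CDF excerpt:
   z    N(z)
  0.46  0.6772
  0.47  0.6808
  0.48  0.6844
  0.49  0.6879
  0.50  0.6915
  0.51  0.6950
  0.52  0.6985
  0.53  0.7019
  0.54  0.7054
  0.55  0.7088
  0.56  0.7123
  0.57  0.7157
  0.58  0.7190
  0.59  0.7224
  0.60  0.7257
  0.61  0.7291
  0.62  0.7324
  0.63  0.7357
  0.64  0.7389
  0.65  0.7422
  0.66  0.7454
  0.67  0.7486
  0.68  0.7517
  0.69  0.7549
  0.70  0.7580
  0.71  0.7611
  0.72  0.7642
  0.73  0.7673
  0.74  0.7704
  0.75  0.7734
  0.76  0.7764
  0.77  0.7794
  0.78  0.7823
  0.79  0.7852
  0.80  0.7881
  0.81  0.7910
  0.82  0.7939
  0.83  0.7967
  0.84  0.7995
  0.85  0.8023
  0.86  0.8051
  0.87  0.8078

T = 1;  σ√T = 0.3700
d₁ = [ln(80/110) + (0.073 + 0.37²/2)·1] / 0.3700 = [-0.3185 + 0.1414] / 0.3700 = -0.4784 which rounds to -0.48
d₂ = d₁ − σ√T = -0.4784 − 0.3700 = -0.8484 which rounds to -0.85
e^(−rT) = e^(−0.073·1) = 0.9296
N(−d₂) = N(0.85) = 0.8023;  N(−d₁) = N(0.48) = 0.6844
P = 110·0.9296·0.8023 − 80·0.6844 = 82.0400 − 54.7520 = 27.2880

$27.29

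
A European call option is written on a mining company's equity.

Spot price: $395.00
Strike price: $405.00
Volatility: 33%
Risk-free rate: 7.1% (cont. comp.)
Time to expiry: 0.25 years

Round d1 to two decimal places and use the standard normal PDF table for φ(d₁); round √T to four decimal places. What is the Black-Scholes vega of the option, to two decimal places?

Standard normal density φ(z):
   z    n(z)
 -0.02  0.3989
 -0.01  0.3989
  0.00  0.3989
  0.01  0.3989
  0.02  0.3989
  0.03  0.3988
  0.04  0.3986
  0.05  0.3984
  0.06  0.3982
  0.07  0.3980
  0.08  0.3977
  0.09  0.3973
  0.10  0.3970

σ√T = 0.33·√0.25 = 0.1650
d₁ = [ln(395/405) + (0.071 + 0.33²/2)·0.25] / 0.1650 = [-0.0250 + 0.0314] / 0.1650 = 0.0386 ≈ 0.04
√T = √0.25 = 0.5000
φ(d₁) = φ(0.04) = 0.3986
vega = S·φ(d₁)·√T = 395·0.3986·0.5000 = 78.7235
(Vega is the same for a European call and put with the same parameters.)

78.72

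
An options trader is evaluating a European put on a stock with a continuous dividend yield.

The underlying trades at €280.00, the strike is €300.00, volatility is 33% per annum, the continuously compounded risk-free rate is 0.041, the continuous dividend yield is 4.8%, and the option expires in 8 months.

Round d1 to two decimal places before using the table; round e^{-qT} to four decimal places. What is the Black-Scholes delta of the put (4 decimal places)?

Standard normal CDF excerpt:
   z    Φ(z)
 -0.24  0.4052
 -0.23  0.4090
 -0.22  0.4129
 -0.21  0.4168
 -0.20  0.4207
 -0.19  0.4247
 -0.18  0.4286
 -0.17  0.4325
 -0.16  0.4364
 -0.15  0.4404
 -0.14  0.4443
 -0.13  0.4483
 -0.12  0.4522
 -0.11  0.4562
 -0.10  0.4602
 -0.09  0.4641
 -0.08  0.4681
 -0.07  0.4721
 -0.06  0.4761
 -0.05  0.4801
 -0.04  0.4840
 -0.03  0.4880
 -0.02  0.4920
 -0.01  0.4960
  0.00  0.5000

T = 0.6667;  σ√T = 0.2694
ln(S/K) + (r − q + σ²/2)T = ln(280/300) + (0.041 − 0.048 + 0.33²/2)·0.6667 = -0.0690 + 0.0316 = -0.0374
d₁ = -0.0374 / 0.2694 = -0.1387 → -0.14
N(d₁) = N(-0.14) = 0.4443
Δ_put = exp(−qT)·(N(d₁) − 1) = 0.9685·(0.4443 − 1) = -0.5382

-0.5382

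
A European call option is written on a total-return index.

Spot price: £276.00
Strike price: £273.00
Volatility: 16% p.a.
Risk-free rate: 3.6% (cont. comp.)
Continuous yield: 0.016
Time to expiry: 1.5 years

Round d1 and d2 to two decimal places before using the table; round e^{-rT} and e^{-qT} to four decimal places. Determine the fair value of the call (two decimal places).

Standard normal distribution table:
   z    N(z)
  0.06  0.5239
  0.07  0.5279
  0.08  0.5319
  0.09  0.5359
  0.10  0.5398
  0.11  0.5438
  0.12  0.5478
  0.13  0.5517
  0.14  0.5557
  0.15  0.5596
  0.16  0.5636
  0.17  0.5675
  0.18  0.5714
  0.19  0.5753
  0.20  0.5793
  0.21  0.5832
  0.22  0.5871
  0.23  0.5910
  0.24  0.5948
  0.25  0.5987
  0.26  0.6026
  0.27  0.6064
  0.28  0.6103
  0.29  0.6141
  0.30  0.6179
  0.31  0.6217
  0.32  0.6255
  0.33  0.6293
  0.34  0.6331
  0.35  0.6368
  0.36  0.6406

σ√T = 0.16·√1.5 = 0.1960
ln(S/K) + (r − q + σ²/2)T = ln(276/273) + (0.036 − 0.016 + 0.16²/2)·1.5 = 0.0109 + 0.0492 = 0.0601
d₁ = 0.0601 / 0.1960 = 0.3068 ≈ 0.31
d₂ = d₁ − σ√T = 0.3068 − 0.1960 = 0.1109 ≈ 0.11
e^(−qT) = e^(−0.016·1.5) = 0.9763;  e^(−rT) = e^(−0.036·1.5) = 0.9474
C = 276·0.9763·N(0.31) − 273·0.9474·N(0.11) = 276·0.9763·0.6217 − 273·0.9474·0.5438 = 167.5225 − 140.6485 = 26.8740

£26.87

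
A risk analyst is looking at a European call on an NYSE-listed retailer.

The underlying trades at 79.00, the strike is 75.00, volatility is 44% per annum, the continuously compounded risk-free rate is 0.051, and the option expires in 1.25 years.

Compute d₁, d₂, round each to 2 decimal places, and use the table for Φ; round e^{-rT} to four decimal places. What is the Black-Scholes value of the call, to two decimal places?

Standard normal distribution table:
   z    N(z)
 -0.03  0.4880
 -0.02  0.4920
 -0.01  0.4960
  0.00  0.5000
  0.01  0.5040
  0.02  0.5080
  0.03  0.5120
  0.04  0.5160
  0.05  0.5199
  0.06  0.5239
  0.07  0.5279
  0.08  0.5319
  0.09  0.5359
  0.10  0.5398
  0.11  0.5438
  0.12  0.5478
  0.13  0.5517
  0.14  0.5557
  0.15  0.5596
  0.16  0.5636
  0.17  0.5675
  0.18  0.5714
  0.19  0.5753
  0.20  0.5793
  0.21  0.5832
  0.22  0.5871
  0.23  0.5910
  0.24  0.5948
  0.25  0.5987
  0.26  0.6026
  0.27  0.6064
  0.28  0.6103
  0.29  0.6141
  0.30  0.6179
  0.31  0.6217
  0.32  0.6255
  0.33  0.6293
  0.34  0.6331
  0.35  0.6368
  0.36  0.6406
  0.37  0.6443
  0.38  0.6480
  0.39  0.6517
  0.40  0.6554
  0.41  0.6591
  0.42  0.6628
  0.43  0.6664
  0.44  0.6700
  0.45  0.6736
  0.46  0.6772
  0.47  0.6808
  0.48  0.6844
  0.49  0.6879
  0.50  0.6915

19.17

σ√T = 0.44·√1.25 = 0.4919
d₁ = [ln(79/75) + (0.051 + ½·0.44²)·1.25] / (σ√T) = (0.0520 + 0.1847) / 0.4919 = 0.4812 ⇒ 0.48
d₂ = 0.4812 − 0.4919 = -0.0108 ⇒ -0.01
exp(−rT) = exp(−0.051·1.25) = 0.9382
N(d₁) = N(0.48) = 0.6844;  N(d₂) = N(-0.01) = 0.4960
C = 79·0.6844 − 75·0.9382·0.4960 = 54.0676 − 34.9010 = 19.1666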